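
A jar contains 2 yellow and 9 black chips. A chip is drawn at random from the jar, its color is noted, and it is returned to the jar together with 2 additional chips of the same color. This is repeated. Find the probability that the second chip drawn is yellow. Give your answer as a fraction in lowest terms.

2/11

Condition on the first draw. If first is yellow (prob 2/11), second-yellow has prob (4)/(13); if not (prob 9/11), it has prob 2/(13).
P = (2/11)·(4/13) + (9/11)·(2/13) = 2/11 ≈ 0.1818.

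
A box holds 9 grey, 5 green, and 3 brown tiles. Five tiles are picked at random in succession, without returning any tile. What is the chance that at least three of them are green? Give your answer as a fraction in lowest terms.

103/884

Sum the hypergeometric tail for j = 3,…,5 green tiles.
Favorable = C(5,3)·C(12,2) + C(5,4)·C(12,1) + C(5,5)·C(12,0) = 721; total = C(17,5) = 6188.
P = 721/6188 = 103/884 ≈ 0.1165.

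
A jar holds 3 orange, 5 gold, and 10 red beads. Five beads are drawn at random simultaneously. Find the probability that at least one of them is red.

152/153

Use the complement: P(at least one red) = 1 − P(no red).
P(none) = C(8,5)/C(18,5) = 56/8568.
So P = 1 − 56/8568 = 152/153 ≈ 0.9935.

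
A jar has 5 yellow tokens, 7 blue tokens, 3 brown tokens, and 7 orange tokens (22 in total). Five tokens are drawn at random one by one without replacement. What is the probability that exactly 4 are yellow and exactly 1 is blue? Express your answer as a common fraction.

5/3762

Unordered draws without replacement: count favorable combinations over C(22,5).
Favorable = C(5,4) · C(7,1) · C(3,0) · C(7,0) = 35; total = C(22,5) = 26334.
P = 35/26334 = 5/3762 ≈ 0.0013.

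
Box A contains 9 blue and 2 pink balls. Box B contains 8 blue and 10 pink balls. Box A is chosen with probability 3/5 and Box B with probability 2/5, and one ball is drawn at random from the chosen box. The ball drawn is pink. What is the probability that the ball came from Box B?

P(pink | Box A) = 2/11; P(pink | Box B) = 5/9.
P(pink) = 3/5·2/11 + 2/5·5/9 = 164/495.
By Bayes' rule, P(Box B | pink) = 2/9 / 164/495 = 55/82 ≈ 0.6707.

55/82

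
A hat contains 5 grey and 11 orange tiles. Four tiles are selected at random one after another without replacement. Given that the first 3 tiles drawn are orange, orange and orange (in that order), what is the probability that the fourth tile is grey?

5/13

After removing 3 orange, the hat has 5 grey out of 13 remaining.
P(fourth is grey | given) = 5/13 ≈ 0.3846.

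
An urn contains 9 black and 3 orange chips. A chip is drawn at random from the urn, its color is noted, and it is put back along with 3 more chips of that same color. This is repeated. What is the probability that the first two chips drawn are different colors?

3/10

Either black then orange, or orange then black; after the first draw the total is 15.
P = (9/12)·(3/15) + (3/12)·(9/15) = 3/10 ≈ 0.3000.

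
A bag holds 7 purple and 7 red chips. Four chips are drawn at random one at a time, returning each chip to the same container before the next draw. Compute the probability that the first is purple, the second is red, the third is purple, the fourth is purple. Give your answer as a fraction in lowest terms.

1/16

Multiply the conditional probability of each draw in order, with replacement (the composition resets each draw).
P = (7/14) · (7/14) · (7/14) · (7/14) = 1/16 ≈ 0.0625.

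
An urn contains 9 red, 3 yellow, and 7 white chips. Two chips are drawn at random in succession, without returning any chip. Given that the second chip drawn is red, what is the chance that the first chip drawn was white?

7/18

P(first=white and the second chip drawn is red) = (7/19)·(9/18) = 7/38.
P(the second chip drawn is red) = Σ over first color = 4/19 + 3/38 + 7/38 = 9/19.
By Bayes, P(first=white | the second chip drawn is red) = 7/38 / 9/19 = 7/18 ≈ 0.3889.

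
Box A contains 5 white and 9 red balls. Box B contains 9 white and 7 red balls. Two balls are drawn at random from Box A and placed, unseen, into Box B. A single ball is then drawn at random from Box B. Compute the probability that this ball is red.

Condition on how many of the transferred balls are red (from Box A: 9 red of 14; then Box B has 18 total).
  0 red: C(9,0)C(5,2)/C(14,2) = 10/91; then P = 7/18
  1 red: C(9,1)C(5,1)/C(14,2) = 45/91; then P = 8/18
  2 red: C(9,2)C(5,0)/C(14,2) = 36/91; then P = 9/18
P(red from Box B) = 29/63 ≈ 0.4603.

29/63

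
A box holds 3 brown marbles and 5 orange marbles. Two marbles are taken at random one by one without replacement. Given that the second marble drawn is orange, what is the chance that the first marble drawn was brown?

3/7

P(first=brown and the second marble drawn is orange) = (3/8)·(5/7) = 15/56.
P(the second marble drawn is orange) = Σ over first color = 15/56 + 5/14 = 5/8.
By Bayes, P(first=brown | the second marble drawn is orange) = 15/56 / 5/8 = 3/7 ≈ 0.4286.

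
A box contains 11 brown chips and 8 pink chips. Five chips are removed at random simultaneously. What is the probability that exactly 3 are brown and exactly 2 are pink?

Unordered draws without replacement: count favorable combinations over C(19,5).
Favorable = C(11,3) · C(8,2) = 4620; total = C(19,5) = 11628.
P = 4620/11628 = 385/969 ≈ 0.3973.

385/969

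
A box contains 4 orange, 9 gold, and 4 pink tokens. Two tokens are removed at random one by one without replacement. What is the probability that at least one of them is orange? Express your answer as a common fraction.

29/68

Use the complement: P(at least one orange) = 1 − P(no orange).
P(none) = C(13,2)/C(17,2) = 78/136.
So P = 1 − 78/136 = 29/68 ≈ 0.4265.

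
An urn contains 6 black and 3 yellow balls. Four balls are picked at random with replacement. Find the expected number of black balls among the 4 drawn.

8/3

By linearity of expectation, E[X] = Σ P(draw i is black); each independent draw has P(black) = 6/9.
E[X] = 4 · 6/9 = 8/3 ≈ 2.6667.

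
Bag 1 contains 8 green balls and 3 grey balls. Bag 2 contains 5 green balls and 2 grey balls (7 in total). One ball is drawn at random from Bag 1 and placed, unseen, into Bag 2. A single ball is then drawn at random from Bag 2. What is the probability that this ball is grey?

25/88

Condition on how many of the transferred balls are grey (from Bag 1: 3 grey of 11; then Bag 2 has 8 total).
  0 grey: C(3,0)C(8,1)/C(11,1) = 8/11; then P = 2/8
  1 grey: C(3,1)C(8,0)/C(11,1) = 3/11; then P = 3/8
P(grey from Bag 2) = 25/88 ≈ 0.2841.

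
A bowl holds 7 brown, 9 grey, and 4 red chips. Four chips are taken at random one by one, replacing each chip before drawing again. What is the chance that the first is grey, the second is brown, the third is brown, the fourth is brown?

Multiply the conditional probability of each draw in order, with replacement (the composition resets each draw).
P = (9/20) · (7/20) · (7/20) · (7/20) = 3087/160000 ≈ 0.0193.

3087/160000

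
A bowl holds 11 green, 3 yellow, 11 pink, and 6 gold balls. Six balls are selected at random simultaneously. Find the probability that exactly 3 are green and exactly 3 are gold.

Unordered draws without replacement: count favorable combinations over C(31,6).
Favorable = C(11,3) · C(3,0) · C(11,0) · C(6,3) = 3300; total = C(31,6) = 736281.
P = 3300/736281 = 1100/245427 ≈ 0.0045.

1100/245427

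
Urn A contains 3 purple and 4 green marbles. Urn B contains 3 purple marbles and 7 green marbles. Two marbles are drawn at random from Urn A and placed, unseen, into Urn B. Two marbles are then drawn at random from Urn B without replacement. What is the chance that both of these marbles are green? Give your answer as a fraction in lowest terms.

Condition on how many of the transferred marbles are green (from Urn A: 4 green of 7; then Urn B has 12 total).
  0 green: C(4,0)C(3,2)/C(7,2) = 1/7; then P = C(7,2)/C(12,2) = 7/22
  1 green: C(4,1)C(3,1)/C(7,2) = 4/7; then P = C(8,2)/C(12,2) = 14/33
  2 green: C(4,2)C(3,0)/C(7,2) = 2/7; then P = C(9,2)/C(12,2) = 6/11
P(both green) = 205/462 ≈ 0.4437.

205/462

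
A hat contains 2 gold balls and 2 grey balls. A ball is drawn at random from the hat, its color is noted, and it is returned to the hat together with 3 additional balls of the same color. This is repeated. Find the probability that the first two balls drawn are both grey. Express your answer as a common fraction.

5/14

After a grey draw the hat holds 5 grey out of 7.
P = (2/4)·(5/7) = 5/14 ≈ 0.3571.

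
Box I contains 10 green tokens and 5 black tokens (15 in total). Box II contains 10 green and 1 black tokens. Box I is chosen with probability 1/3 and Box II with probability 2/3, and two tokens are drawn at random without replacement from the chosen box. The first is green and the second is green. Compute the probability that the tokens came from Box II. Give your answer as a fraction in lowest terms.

42/53

P(E | Box I) = 3/7; P(E | Box II) = 9/11.
P(E) = 1/3·3/7 + 2/3·9/11 = 53/77.
By Bayes' rule, P(Box II | E) = 6/11 / 53/77 = 42/53 ≈ 0.7925.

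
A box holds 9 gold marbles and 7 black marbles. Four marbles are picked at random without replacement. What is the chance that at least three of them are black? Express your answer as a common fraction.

5/26

Sum the hypergeometric tail for j = 3,…,4 black marbles.
Favorable = C(7,3)·C(9,1) + C(7,4)·C(9,0) = 350; total = C(16,4) = 1820.
P = 350/1820 = 5/26 ≈ 0.1923.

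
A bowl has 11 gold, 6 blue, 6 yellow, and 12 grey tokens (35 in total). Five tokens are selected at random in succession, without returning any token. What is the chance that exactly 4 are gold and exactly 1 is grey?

45/3689

Unordered draws without replacement: count favorable combinations over C(35,5).
Favorable = C(11,4) · C(6,0) · C(6,0) · C(12,1) = 3960; total = C(35,5) = 324632.
P = 3960/324632 = 45/3689 ≈ 0.0122.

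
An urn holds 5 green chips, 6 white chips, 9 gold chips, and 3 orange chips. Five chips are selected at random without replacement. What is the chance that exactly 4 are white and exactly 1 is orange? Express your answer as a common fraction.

Unordered draws without replacement: count favorable combinations over C(23,5).
Favorable = C(5,0) · C(6,4) · C(9,0) · C(3,1) = 45; total = C(23,5) = 33649.
P = 45/33649 = 45/33649 ≈ 0.0013.

45/33649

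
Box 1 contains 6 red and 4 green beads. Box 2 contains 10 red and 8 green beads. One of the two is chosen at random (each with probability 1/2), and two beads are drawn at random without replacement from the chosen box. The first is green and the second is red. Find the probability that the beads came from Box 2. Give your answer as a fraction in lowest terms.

P(E | Box 1) = 4/15; P(E | Box 2) = 40/153.
P(E) = 1/2·4/15 + 1/2·40/153 = 202/765.
By Bayes' rule, P(Box 2 | E) = 20/153 / 202/765 = 50/101 ≈ 0.4950.

50/101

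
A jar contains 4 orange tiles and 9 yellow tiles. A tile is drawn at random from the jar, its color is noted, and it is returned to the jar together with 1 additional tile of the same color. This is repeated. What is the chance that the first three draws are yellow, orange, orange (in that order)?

Track the composition after each reinforcement of +1.
P = (9/13) · (4/14) · (5/15) = 6/91 ≈ 0.0659.

6/91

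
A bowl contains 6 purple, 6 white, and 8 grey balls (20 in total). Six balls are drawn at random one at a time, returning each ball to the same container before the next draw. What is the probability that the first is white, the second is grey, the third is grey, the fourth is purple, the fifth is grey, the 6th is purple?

27/15625

Multiply the conditional probability of each draw in order, with replacement (the composition resets each draw).
P = (6/20) · (8/20) · (8/20) · (6/20) · (8/20) · (6/20) = 27/15625 ≈ 0.0017.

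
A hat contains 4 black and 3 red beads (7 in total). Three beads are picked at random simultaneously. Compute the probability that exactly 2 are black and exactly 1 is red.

Unordered draws without replacement: count favorable combinations over C(7,3).
Favorable = C(4,2) · C(3,1) = 18; total = C(7,3) = 35.
P = 18/35 = 18/35 ≈ 0.5143.

18/35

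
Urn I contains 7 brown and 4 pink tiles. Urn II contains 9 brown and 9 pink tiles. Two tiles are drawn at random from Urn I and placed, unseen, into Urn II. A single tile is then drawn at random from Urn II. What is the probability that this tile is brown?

113/220

Condition on how many of the transferred tiles are brown (from Urn I: 7 brown of 11; then Urn II has 20 total).
  0 brown: C(7,0)C(4,2)/C(11,2) = 6/55; then P = 9/20
  1 brown: C(7,1)C(4,1)/C(11,2) = 28/55; then P = 10/20
  2 brown: C(7,2)C(4,0)/C(11,2) = 21/55; then P = 11/20
P(brown from Urn II) = 113/220 ≈ 0.5136.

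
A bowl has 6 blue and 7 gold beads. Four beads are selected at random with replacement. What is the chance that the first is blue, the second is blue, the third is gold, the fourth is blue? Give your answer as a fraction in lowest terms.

Multiply the conditional probability of each draw in order, with replacement (the composition resets each draw).
P = (6/13) · (6/13) · (7/13) · (6/13) = 1512/28561 ≈ 0.0529.

1512/28561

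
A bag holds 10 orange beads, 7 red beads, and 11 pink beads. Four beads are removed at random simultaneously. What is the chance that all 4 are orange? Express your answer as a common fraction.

2/195

Unordered draws without replacement: count favorable combinations over C(28,4).
Favorable = C(10,4) · C(7,0) · C(11,0) = 210; total = C(28,4) = 20475.
P = 210/20475 = 2/195 ≈ 0.0103.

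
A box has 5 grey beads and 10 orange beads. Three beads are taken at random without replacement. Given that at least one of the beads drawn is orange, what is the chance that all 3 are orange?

P(all 3 orange) = C(10,3)/C(15,3) = 24/91; P(at least one orange) = 1 − C(5,3)/C(15,3) = 89/91.
Since 'all 3 orange' ⊆ 'at least one orange', P(all 3 | at least one) = 24/91 / 89/91 = 24/89 ≈ 0.2697.

24/89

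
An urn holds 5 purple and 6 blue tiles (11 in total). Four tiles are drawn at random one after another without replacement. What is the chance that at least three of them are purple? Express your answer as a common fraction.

13/66

Sum the hypergeometric tail for j = 3,…,4 purple tiles.
Favorable = C(5,3)·C(6,1) + C(5,4)·C(6,0) = 65; total = C(11,4) = 330.
P = 65/330 = 13/66 ≈ 0.1970.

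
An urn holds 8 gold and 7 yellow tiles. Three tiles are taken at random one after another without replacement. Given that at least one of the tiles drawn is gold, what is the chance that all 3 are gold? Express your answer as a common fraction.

P(all 3 gold) = C(8,3)/C(15,3) = 8/65; P(at least one gold) = 1 − C(7,3)/C(15,3) = 12/13.
Since 'all 3 gold' ⊆ 'at least one gold', P(all 3 | at least one) = 8/65 / 12/13 = 2/15 ≈ 0.1333.

2/15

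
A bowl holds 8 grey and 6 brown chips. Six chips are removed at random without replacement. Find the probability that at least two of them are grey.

Sum the hypergeometric tail for j = 2,…,6 grey chips.
Favorable = C(8,2)·C(6,4) + C(8,3)·C(6,3) + C(8,4)·C(6,2) + C(8,5)·C(6,1) + C(8,6)·C(6,0) = 2954; total = C(14,6) = 3003.
P = 2954/3003 = 422/429 ≈ 0.9837.

422/429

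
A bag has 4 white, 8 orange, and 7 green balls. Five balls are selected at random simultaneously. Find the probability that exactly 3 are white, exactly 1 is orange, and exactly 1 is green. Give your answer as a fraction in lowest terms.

Unordered draws without replacement: count favorable combinations over C(19,5).
Favorable = C(4,3) · C(8,1) · C(7,1) = 224; total = C(19,5) = 11628.
P = 224/11628 = 56/2907 ≈ 0.0193.

56/2907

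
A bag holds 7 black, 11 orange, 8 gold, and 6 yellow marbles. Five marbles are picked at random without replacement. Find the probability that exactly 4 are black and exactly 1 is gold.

5/3596

Unordered draws without replacement: count favorable combinations over C(32,5).
Favorable = C(7,4) · C(11,0) · C(8,1) · C(6,0) = 280; total = C(32,5) = 201376.
P = 280/201376 = 5/3596 ≈ 0.0014.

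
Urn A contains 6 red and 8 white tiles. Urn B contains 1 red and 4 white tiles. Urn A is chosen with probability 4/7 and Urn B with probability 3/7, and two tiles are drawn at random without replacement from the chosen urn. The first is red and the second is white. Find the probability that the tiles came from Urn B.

P(E | Urn A) = 24/91; P(E | Urn B) = 1/5.
P(E) = 4/7·24/91 + 3/7·1/5 = 753/3185.
By Bayes' rule, P(Urn B | E) = 3/35 / 753/3185 = 91/251 ≈ 0.3625.

91/251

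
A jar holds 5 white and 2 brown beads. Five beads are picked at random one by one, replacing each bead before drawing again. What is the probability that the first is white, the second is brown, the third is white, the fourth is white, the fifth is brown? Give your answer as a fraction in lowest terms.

500/16807

Multiply the conditional probability of each draw in order, with replacement (the composition resets each draw).
P = (5/7) · (2/7) · (5/7) · (5/7) · (2/7) = 500/16807 ≈ 0.0297.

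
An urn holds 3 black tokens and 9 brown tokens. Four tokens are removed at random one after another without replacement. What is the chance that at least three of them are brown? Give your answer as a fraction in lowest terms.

42/55

Sum the hypergeometric tail for j = 3,…,4 brown tokens.
Favorable = C(9,3)·C(3,1) + C(9,4)·C(3,0) = 378; total = C(12,4) = 495.
P = 378/495 = 42/55 ≈ 0.7636.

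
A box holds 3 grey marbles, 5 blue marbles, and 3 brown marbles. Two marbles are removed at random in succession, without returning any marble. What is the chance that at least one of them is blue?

8/11

Use the complement: P(at least one blue) = 1 − P(no blue).
P(none) = C(6,2)/C(11,2) = 15/55.
So P = 1 − 15/55 = 8/11 ≈ 0.7273.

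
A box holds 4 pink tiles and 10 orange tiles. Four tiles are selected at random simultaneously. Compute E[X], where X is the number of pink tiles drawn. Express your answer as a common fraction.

By linearity of expectation, E[X] = Σ P(draw i is pink); by symmetry each draw (even without replacement) has P(pink) = 4/14.
E[X] = 4 · 4/14 = 8/7 ≈ 1.1429.

8/7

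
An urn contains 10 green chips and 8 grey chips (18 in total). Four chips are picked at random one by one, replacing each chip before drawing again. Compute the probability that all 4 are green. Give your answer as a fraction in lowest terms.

625/6561

Multiply the conditional probability of each draw in order, with replacement (the composition resets each draw).
P = (10/18) · (10/18) · (10/18) · (10/18) = 625/6561 ≈ 0.0953.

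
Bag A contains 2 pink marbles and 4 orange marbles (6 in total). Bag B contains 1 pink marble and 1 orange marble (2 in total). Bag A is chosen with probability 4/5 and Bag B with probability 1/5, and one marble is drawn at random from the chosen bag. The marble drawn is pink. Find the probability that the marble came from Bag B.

P(pink | Bag A) = 1/3; P(pink | Bag B) = 1/2.
P(pink) = 4/5·1/3 + 1/5·1/2 = 11/30.
By Bayes' rule, P(Bag B | pink) = 1/10 / 11/30 = 3/11 ≈ 0.2727.

3/11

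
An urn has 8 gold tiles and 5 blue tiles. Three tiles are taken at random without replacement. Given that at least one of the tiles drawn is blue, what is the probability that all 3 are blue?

P(all 3 blue) = C(5,3)/C(13,3) = 5/143; P(at least one blue) = 1 − C(8,3)/C(13,3) = 115/143.
Since 'all 3 blue' ⊆ 'at least one blue', P(all 3 | at least one) = 5/143 / 115/143 = 1/23 ≈ 0.0435.

1/23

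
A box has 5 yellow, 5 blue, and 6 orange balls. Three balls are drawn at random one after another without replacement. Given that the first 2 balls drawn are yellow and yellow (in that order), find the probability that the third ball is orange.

3/7

After removing 2 yellow, the box has 6 orange out of 14 remaining.
P(third is orange | given) = 6/14 = 3/7 ≈ 0.4286.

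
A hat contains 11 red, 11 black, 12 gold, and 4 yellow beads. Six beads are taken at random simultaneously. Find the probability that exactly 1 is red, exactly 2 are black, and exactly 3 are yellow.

Unordered draws without replacement: count favorable combinations over C(38,6).
Favorable = C(11,1) · C(11,2) · C(12,0) · C(4,3) = 2420; total = C(38,6) = 2760681.
P = 2420/2760681 = 220/250971 ≈ 0.0009.

220/250971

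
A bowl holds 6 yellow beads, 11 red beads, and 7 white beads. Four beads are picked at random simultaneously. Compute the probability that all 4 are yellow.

5/3542

Unordered draws without replacement: count favorable combinations over C(24,4).
Favorable = C(6,4) · C(11,0) · C(7,0) = 15; total = C(24,4) = 10626.
P = 15/10626 = 5/3542 ≈ 0.0014.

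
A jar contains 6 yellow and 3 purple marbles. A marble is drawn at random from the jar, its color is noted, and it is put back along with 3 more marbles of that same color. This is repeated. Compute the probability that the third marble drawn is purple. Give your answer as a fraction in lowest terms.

Sum over the four possibilities for the first two draws (purple/not-purple each), tracking how the purple count and total change by +3 per draw.
P(third is purple) = 1/3 ≈ 0.3333. (In a Pólya urn every draw has the same marginal probability 3/9.)

1/3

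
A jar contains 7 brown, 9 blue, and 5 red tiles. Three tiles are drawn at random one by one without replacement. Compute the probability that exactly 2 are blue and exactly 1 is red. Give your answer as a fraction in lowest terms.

Unordered draws without replacement: count favorable combinations over C(21,3).
Favorable = C(7,0) · C(9,2) · C(5,1) = 180; total = C(21,3) = 1330.
P = 180/1330 = 18/133 ≈ 0.1353.

18/133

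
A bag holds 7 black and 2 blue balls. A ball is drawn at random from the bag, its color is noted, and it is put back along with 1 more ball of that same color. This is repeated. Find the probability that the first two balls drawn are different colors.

14/45

Either black then blue, or blue then black; after the first draw the total is 10.
P = (7/9)·(2/10) + (2/9)·(7/10) = 14/45 ≈ 0.3111.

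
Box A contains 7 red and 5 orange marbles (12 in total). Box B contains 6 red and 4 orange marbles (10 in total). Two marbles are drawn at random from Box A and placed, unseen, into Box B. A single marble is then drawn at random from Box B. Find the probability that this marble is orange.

29/72

Condition on how many of the transferred marbles are orange (from Box A: 5 orange of 12; then Box B has 12 total).
  0 orange: C(5,0)C(7,2)/C(12,2) = 7/22; then P = 4/12
  1 orange: C(5,1)C(7,1)/C(12,2) = 35/66; then P = 5/12
  2 orange: C(5,2)C(7,0)/C(12,2) = 5/33; then P = 6/12
P(orange from Box B) = 29/72 ≈ 0.4028.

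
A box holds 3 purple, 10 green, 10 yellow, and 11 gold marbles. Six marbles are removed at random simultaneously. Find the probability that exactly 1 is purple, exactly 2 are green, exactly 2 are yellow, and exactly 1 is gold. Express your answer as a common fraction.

Unordered draws without replacement: count favorable combinations over C(34,6).
Favorable = C(3,1) · C(10,2) · C(10,2) · C(11,1) = 66825; total = C(34,6) = 1344904.
P = 66825/1344904 = 6075/122264 ≈ 0.0497.

6075/122264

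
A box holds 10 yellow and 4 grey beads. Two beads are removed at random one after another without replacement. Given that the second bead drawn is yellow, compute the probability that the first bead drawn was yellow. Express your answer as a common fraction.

P(first=yellow and the second bead drawn is yellow) = (10/14)·(9/13) = 45/91.
P(the second bead drawn is yellow) = Σ over first color = 45/91 + 20/91 = 5/7.
By Bayes, P(first=yellow | the second bead drawn is yellow) = 45/91 / 5/7 = 9/13 ≈ 0.6923.

9/13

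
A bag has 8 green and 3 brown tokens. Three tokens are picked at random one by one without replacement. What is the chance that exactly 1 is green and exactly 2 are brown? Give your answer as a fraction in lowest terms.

8/55

Unordered draws without replacement: count favorable combinations over C(11,3).
Favorable = C(8,1) · C(3,2) = 24; total = C(11,3) = 165.
P = 24/165 = 8/55 ≈ 0.1455.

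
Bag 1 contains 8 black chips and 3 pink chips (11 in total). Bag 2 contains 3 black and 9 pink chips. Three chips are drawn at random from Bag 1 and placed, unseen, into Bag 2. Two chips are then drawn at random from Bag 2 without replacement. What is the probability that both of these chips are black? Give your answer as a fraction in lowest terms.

Condition on how many of the transferred chips are black (from Bag 1: 8 black of 11; then Bag 2 has 15 total).
  0 black: C(8,0)C(3,3)/C(11,3) = 1/165; then P = C(3,2)/C(15,2) = 1/35
  1 black: C(8,1)C(3,2)/C(11,3) = 8/55; then P = C(4,2)/C(15,2) = 2/35
  2 black: C(8,2)C(3,1)/C(11,3) = 28/55; then P = C(5,2)/C(15,2) = 2/21
  3 black: C(8,3)C(3,0)/C(11,3) = 56/165; then P = C(6,2)/C(15,2) = 1/7
P(both black) = 29/275 ≈ 0.1055.

29/275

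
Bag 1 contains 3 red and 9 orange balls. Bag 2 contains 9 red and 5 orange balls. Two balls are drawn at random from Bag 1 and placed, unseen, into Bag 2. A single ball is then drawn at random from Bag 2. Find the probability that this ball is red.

Condition on how many of the transferred balls are red (from Bag 1: 3 red of 12; then Bag 2 has 16 total).
  0 red: C(3,0)C(9,2)/C(12,2) = 6/11; then P = 9/16
  1 red: C(3,1)C(9,1)/C(12,2) = 9/22; then P = 10/16
  2 red: C(3,2)C(9,0)/C(12,2) = 1/22; then P = 11/16
P(red from Bag 2) = 19/32 ≈ 0.5938.

19/32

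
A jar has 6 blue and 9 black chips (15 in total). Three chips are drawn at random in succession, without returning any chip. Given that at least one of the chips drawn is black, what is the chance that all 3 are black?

P(all 3 black) = C(9,3)/C(15,3) = 12/65; P(at least one black) = 1 − C(6,3)/C(15,3) = 87/91.
Since 'all 3 black' ⊆ 'at least one black', P(all 3 | at least one) = 12/65 / 87/91 = 28/145 ≈ 0.1931.

28/145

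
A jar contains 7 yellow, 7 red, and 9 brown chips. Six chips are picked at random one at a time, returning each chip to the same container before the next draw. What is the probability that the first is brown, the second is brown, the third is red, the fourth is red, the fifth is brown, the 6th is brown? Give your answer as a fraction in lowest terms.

Multiply the conditional probability of each draw in order, with replacement (the composition resets each draw).
P = (9/23) · (9/23) · (7/23) · (7/23) · (9/23) · (9/23) = 321489/148035889 ≈ 0.0022.

321489/148035889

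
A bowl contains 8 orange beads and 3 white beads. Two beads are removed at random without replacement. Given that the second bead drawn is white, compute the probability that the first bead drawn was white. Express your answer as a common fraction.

P(first=white and the second bead drawn is white) = (3/11)·(2/10) = 3/55.
P(the second bead drawn is white) = Σ over first color = 12/55 + 3/55 = 3/11.
By Bayes, P(first=white | the second bead drawn is white) = 3/55 / 3/11 = 1/5 ≈ 0.2000.

1/5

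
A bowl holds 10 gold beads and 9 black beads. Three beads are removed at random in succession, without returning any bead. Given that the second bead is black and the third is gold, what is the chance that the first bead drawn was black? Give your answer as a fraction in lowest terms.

8/17

P(first=black and the second bead is black and the third is gold) = (9/19)·(8/18)·(10/17) = 40/323.
P(E) = Σ over first color = 45/323 + 40/323 = 5/19.
By Bayes, P(first=black | E) = 40/323 / 5/19 = 8/17 ≈ 0.4706.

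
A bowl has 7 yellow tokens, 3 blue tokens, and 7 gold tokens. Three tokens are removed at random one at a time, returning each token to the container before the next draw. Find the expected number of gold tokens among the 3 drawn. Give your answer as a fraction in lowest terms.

21/17

By linearity of expectation, E[X] = Σ P(draw i is gold); each independent draw has P(gold) = 7/17.
E[X] = 3 · 7/17 = 21/17 ≈ 1.2353.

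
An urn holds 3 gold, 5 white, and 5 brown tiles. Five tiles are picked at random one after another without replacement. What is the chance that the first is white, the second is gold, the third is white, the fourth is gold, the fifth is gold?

Multiply the conditional probability of each draw in order, without replacement, so each draw removes one from its color and from the total.
P = (5/13) · (3/12) · (4/11) · (2/10) · (1/9) = 1/1287 ≈ 0.0008.

1/1287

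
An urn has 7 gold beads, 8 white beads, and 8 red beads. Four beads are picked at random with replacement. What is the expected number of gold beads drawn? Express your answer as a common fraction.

28/23

By linearity of expectation, E[X] = Σ P(draw i is gold); each independent draw has P(gold) = 7/23.
E[X] = 4 · 7/23 = 28/23 ≈ 1.2174.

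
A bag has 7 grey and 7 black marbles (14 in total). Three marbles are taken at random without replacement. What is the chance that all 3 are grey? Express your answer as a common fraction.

5/52

Unordered draws without replacement: count favorable combinations over C(14,3).
Favorable = C(7,3) · C(7,0) = 35; total = C(14,3) = 364.
P = 35/364 = 5/52 ≈ 0.0962.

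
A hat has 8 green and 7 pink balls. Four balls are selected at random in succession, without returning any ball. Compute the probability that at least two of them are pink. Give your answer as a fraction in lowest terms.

43/65

Sum the hypergeometric tail for j = 2,…,4 pink balls.
Favorable = C(7,2)·C(8,2) + C(7,3)·C(8,1) + C(7,4)·C(8,0) = 903; total = C(15,4) = 1365.
P = 903/1365 = 43/65 ≈ 0.6615.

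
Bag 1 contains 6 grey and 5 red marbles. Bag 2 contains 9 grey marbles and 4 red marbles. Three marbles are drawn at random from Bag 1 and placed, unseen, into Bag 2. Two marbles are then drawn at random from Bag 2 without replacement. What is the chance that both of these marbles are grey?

Condition on how many of the transferred marbles are grey (from Bag 1: 6 grey of 11; then Bag 2 has 16 total).
  0 grey: C(6,0)C(5,3)/C(11,3) = 2/33; then P = C(9,2)/C(16,2) = 3/10
  1 grey: C(6,1)C(5,2)/C(11,3) = 4/11; then P = C(10,2)/C(16,2) = 3/8
  2 grey: C(6,2)C(5,1)/C(11,3) = 5/11; then P = C(11,2)/C(16,2) = 11/24
  3 grey: C(6,3)C(5,0)/C(11,3) = 4/33; then P = C(12,2)/C(16,2) = 11/20
P(both grey) = 189/440 ≈ 0.4295.

189/440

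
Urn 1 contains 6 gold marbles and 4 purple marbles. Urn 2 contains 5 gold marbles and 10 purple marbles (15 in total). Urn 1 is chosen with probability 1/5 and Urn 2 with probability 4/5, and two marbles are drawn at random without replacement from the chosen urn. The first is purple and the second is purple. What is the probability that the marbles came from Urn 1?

P(E | Urn 1) = 2/15; P(E | Urn 2) = 3/7.
P(E) = 1/5·2/15 + 4/5·3/7 = 194/525.
By Bayes' rule, P(Urn 1 | E) = 2/75 / 194/525 = 7/97 ≈ 0.0722.

7/97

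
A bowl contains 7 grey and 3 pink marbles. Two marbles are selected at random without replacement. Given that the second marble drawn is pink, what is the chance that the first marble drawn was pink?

2/9

P(first=pink and the second marble drawn is pink) = (3/10)·(2/9) = 1/15.
P(the second marble drawn is pink) = Σ over first color = 7/30 + 1/15 = 3/10.
By Bayes, P(first=pink | the second marble drawn is pink) = 1/15 / 3/10 = 2/9 ≈ 0.2222.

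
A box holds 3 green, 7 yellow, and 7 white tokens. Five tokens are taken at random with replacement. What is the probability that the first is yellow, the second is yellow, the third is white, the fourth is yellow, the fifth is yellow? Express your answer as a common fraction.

Multiply the conditional probability of each draw in order, with replacement (the composition resets each draw).
P = (7/17) · (7/17) · (7/17) · (7/17) · (7/17) = 16807/1419857 ≈ 0.0118.

16807/1419857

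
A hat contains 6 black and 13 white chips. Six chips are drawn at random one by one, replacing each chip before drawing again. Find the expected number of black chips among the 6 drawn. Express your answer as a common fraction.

36/19

By linearity of expectation, E[X] = Σ P(draw i is black); each independent draw has P(black) = 6/19.
E[X] = 6 · 6/19 = 36/19 ≈ 1.8947.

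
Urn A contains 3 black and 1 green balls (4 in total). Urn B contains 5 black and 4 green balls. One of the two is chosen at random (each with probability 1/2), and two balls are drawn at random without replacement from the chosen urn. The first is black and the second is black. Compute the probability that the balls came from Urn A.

9/14

P(E | Urn A) = 1/2; P(E | Urn B) = 5/18.
P(E) = 1/2·1/2 + 1/2·5/18 = 7/18.
By Bayes' rule, P(Urn A | E) = 1/4 / 7/18 = 9/14 ≈ 0.6429.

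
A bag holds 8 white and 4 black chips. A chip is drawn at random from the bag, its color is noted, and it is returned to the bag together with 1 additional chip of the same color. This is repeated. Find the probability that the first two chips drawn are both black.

After a black draw the bag holds 5 black out of 13.
P = (4/12)·(5/13) = 5/39 ≈ 0.1282.

5/39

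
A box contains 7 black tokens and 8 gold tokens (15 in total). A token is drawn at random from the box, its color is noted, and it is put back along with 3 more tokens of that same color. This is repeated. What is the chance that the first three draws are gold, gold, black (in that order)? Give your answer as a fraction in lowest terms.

44/405

Track the composition after each reinforcement of +3.
P = (8/15) · (11/18) · (7/21) = 44/405 ≈ 0.1086.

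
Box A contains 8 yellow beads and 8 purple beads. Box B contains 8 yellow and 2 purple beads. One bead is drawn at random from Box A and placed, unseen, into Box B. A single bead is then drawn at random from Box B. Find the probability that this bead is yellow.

17/22

Condition on how many of the transferred beads are yellow (from Box A: 8 yellow of 16; then Box B has 11 total).
  0 yellow: C(8,0)C(8,1)/C(16,1) = 1/2; then P = 8/11
  1 yellow: C(8,1)C(8,0)/C(16,1) = 1/2; then P = 9/11
P(yellow from Box B) = 17/22 ≈ 0.7727.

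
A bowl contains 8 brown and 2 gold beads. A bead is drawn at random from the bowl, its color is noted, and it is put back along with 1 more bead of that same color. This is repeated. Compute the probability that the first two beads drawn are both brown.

After a brown draw the bowl holds 9 brown out of 11.
P = (8/10)·(9/11) = 36/55 ≈ 0.6545.

36/55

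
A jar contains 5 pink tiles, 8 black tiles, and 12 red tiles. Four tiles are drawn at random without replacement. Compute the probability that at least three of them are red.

Sum the hypergeometric tail for j = 3,…,4 red tiles.
Favorable = C(12,3)·C(13,1) + C(12,4)·C(13,0) = 3355; total = C(25,4) = 12650.
P = 3355/12650 = 61/230 ≈ 0.2652.

61/230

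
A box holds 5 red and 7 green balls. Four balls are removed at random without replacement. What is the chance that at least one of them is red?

Use the complement: P(at least one red) = 1 − P(no red).
P(none) = C(7,4)/C(12,4) = 35/495.
So P = 1 − 35/495 = 92/99 ≈ 0.9293.

92/99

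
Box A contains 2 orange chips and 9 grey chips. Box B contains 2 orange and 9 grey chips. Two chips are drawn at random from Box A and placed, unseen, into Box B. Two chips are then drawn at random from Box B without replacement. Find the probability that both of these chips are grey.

Condition on how many of the transferred chips are grey (from Box A: 9 grey of 11; then Box B has 13 total).
  0 grey: C(9,0)C(2,2)/C(11,2) = 1/55; then P = C(9,2)/C(13,2) = 6/13
  1 grey: C(9,1)C(2,1)/C(11,2) = 18/55; then P = C(10,2)/C(13,2) = 15/26
  2 grey: C(9,2)C(2,0)/C(11,2) = 36/55; then P = C(11,2)/C(13,2) = 55/78
P(both grey) = 471/715 ≈ 0.6587.

471/715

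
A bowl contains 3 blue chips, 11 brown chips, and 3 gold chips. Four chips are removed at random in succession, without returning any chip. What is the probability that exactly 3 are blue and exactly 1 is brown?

Unordered draws without replacement: count favorable combinations over C(17,4).
Favorable = C(3,3) · C(11,1) · C(3,0) = 11; total = C(17,4) = 2380.
P = 11/2380 = 11/2380 ≈ 0.0046.

11/2380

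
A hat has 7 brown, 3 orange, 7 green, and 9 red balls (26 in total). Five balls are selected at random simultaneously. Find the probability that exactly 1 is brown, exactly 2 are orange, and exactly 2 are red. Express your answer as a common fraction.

189/16445

Unordered draws without replacement: count favorable combinations over C(26,5).
Favorable = C(7,1) · C(3,2) · C(7,0) · C(9,2) = 756; total = C(26,5) = 65780.
P = 756/65780 = 189/16445 ≈ 0.0115.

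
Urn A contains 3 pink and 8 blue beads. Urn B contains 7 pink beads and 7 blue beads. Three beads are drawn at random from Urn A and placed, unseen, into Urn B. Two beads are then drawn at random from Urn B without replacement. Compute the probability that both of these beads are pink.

Condition on how many of the transferred beads are pink (from Urn A: 3 pink of 11; then Urn B has 17 total).
  0 pink: C(3,0)C(8,3)/C(11,3) = 56/165; then P = C(7,2)/C(17,2) = 21/136
  1 pink: C(3,1)C(8,2)/C(11,3) = 28/55; then P = C(8,2)/C(17,2) = 7/34
  2 pink: C(3,2)C(8,1)/C(11,3) = 8/55; then P = C(9,2)/C(17,2) = 9/34
  3 pink: C(3,3)C(8,0)/C(11,3) = 1/165; then P = C(10,2)/C(17,2) = 45/136
P(both pink) = 87/440 ≈ 0.1977.

87/440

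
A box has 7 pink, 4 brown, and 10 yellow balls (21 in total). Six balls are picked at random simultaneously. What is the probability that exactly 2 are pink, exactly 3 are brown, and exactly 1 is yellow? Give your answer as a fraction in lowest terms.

5/323

Unordered draws without replacement: count favorable combinations over C(21,6).
Favorable = C(7,2) · C(4,3) · C(10,1) = 840; total = C(21,6) = 54264.
P = 840/54264 = 5/323 ≈ 0.0155.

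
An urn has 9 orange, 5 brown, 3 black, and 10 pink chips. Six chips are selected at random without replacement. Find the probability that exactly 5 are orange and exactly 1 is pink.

14/3289

Unordered draws without replacement: count favorable combinations over C(27,6).
Favorable = C(9,5) · C(5,0) · C(3,0) · C(10,1) = 1260; total = C(27,6) = 296010.
P = 1260/296010 = 14/3289 ≈ 0.0043.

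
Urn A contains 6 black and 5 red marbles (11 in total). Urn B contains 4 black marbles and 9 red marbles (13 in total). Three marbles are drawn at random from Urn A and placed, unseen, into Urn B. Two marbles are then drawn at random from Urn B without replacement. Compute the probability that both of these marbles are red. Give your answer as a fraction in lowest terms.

179/440

Condition on how many of the transferred marbles are red (from Urn A: 5 red of 11; then Urn B has 16 total).
  0 red: C(5,0)C(6,3)/C(11,3) = 4/33; then P = C(9,2)/C(16,2) = 3/10
  1 red: C(5,1)C(6,2)/C(11,3) = 5/11; then P = C(10,2)/C(16,2) = 3/8
  2 red: C(5,2)C(6,1)/C(11,3) = 4/11; then P = C(11,2)/C(16,2) = 11/24
  3 red: C(5,3)C(6,0)/C(11,3) = 2/33; then P = C(12,2)/C(16,2) = 11/20
P(both red) = 179/440 ≈ 0.4068.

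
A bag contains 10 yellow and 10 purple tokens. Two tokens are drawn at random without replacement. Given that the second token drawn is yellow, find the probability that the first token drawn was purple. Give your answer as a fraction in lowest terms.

10/19

P(first=purple and the second token drawn is yellow) = (10/20)·(10/19) = 5/19.
P(the second token drawn is yellow) = Σ over first color = 9/38 + 5/19 = 1/2.
By Bayes, P(first=purple | the second token drawn is yellow) = 5/19 / 1/2 = 10/19 ≈ 0.5263.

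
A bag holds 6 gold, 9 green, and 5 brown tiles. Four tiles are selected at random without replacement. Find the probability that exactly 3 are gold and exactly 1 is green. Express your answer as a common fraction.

Unordered draws without replacement: count favorable combinations over C(20,4).
Favorable = C(6,3) · C(9,1) · C(5,0) = 180; total = C(20,4) = 4845.
P = 180/4845 = 12/323 ≈ 0.0372.

12/323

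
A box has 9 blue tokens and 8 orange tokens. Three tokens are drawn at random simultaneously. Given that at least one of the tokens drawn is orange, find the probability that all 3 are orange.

14/149

P(all 3 orange) = C(8,3)/C(17,3) = 7/85; P(at least one orange) = 1 − C(9,3)/C(17,3) = 149/170.
Since 'all 3 orange' ⊆ 'at least one orange', P(all 3 | at least one) = 7/85 / 149/170 = 14/149 ≈ 0.0940.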